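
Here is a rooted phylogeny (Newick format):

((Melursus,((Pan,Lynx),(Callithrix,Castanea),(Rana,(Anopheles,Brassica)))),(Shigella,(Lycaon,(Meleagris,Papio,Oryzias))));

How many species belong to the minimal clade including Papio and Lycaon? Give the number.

The MRCA of Papio and Lycaon is the node subtending (Lycaon,(Meleagris,Papio,Oryzias)).
That clade contains 4 terminal taxa: Lycaon, Meleagris, Oryzias, Papio.

4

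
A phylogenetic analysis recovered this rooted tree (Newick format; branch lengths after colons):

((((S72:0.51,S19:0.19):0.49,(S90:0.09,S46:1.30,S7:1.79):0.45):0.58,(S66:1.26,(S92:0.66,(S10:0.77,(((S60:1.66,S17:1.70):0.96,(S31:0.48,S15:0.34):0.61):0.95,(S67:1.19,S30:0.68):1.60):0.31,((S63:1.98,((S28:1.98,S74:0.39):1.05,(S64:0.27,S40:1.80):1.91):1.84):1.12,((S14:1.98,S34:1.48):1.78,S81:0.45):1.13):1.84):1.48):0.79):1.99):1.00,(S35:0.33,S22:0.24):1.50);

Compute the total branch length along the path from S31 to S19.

The path runs S31 → … → MRCA → … → S19; the MRCA is the node subtending (((S72,S19),(S90,S46,S7)),(S66,(S92,(S10,(((S60,S17),(S31,S15)),(S67,S30)),((S63,((S28,S74),(S64,S40))),((S14,S34),S81)))))).
Branch lengths along that path: 0.48 + 0.61 + 0.95 + 0.31 + 1.48 + 0.79 + 1.99 + 0.58 + 0.49 + 0.19 = 7.87.

7.87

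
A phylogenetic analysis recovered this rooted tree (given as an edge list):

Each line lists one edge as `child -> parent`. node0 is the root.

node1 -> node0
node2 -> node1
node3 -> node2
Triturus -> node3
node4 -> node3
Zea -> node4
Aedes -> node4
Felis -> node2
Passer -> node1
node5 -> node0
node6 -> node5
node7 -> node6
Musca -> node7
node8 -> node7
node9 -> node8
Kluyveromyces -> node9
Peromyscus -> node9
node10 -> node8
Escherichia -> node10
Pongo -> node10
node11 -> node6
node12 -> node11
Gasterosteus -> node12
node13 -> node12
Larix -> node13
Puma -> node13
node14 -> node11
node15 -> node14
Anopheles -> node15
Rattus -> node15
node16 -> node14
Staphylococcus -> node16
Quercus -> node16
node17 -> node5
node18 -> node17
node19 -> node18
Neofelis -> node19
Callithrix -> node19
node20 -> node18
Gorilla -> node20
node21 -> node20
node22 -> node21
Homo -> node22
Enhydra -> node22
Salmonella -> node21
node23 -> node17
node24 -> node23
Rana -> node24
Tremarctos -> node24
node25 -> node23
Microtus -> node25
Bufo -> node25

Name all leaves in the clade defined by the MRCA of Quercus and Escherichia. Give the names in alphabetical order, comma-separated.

Anopheles, Escherichia, Gasterosteus, Kluyveromyces, Larix, Musca, Peromyscus, Pongo, Puma, Quercus, Rattus, Staphylococcus

Tracing Quercus: it sits inside (Staphylococcus,Quercus).
Tracing Escherichia: it sits inside (Escherichia,Pongo).
The smallest clade enclosing both is ((Musca,((Kluyveromyces,Peromyscus),(Escherichia,Pongo))),((Gasterosteus,(Larix,Puma)),((Anopheles,Rattus),(Staphylococcus,Quercus)))); the answer is its 12 terminal taxa in alphabetical order.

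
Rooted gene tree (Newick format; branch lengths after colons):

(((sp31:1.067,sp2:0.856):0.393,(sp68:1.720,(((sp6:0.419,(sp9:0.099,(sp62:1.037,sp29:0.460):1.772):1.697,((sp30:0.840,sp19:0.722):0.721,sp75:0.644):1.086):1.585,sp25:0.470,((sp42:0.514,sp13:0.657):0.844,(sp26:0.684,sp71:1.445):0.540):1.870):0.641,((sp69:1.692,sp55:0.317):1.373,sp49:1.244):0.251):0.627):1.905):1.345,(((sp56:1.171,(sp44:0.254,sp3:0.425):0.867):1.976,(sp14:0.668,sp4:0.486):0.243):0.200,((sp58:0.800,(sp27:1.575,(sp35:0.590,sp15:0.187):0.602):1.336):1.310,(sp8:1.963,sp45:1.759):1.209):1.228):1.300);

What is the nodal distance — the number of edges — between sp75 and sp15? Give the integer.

The MRCA of sp75 and sp15 is the root of the tree.
From sp75 up to that node: 7 branches. From sp15 up to the same node: 6 branches. Total: 7 + 6 = 13.

13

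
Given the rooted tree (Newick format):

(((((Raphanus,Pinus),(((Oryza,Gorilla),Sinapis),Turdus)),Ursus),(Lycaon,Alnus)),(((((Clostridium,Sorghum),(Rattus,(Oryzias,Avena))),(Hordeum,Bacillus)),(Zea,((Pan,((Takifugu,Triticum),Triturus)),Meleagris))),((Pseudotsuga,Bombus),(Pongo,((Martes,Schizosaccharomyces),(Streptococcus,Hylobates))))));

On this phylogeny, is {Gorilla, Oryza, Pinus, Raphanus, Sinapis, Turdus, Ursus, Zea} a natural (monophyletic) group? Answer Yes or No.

No

The MRCA of the listed taxa is the root, so the smallest clade containing them is the whole tree.
That clade also contains Alnus, Avena, Bacillus, Bombus, Clostridium, Hordeum, Hylobates, Lycaon, Martes, Meleagris, Oryzias, Pan, Pongo, Pseudotsuga, Rattus, Schizosaccharomyces, Sorghum, Streptococcus, Takifugu, Triticum, Triturus, which are not in the proposed group, so the group is not monophyletic.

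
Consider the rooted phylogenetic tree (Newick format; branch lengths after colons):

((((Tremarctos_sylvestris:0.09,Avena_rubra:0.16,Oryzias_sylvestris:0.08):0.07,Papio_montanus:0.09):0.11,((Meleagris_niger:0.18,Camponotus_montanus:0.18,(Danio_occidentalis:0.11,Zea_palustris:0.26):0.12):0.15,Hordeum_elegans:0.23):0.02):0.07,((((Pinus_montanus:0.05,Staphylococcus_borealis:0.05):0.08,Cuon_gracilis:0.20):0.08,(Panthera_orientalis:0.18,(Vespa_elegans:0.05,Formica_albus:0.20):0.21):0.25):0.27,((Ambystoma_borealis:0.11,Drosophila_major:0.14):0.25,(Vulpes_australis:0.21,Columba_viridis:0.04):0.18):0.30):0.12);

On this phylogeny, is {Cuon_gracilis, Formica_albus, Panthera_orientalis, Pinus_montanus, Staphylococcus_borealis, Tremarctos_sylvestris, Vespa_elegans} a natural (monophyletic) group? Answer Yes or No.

No

The MRCA of the listed taxa is the root, so the smallest clade containing them is the whole tree.
That clade also contains Ambystoma_borealis, Avena_rubra, Camponotus_montanus, Columba_viridis, Danio_occidentalis, Drosophila_major, Hordeum_elegans, Meleagris_niger, Oryzias_sylvestris, Papio_montanus, Vulpes_australis, Zea_palustris, which are not in the proposed group, so the group is not monophyletic.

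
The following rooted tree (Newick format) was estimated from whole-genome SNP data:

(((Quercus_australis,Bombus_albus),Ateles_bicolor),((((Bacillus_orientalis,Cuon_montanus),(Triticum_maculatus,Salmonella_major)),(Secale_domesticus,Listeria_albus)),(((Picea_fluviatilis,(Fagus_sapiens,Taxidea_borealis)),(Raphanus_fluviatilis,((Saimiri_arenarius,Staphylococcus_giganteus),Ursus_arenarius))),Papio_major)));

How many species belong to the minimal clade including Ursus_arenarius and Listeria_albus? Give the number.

14

The MRCA of Ursus_arenarius and Listeria_albus is the node subtending ((((Bacillus_orientalis,Cuon_montanus),(Triticum_maculatus,Salmonella_major)),(Secale_domesticus,Listeria_albus)),(((Picea_fluviatilis,(Fagus_sapiens,Taxidea_borealis)),(Raphanus_fluviatilis,((Saimiri_arenarius,Staphylococcus_giganteus),Ursus_arenarius))),Papio_major)).
That clade contains 14 terminal taxa: Bacillus_orientalis, Cuon_montanus, Fagus_sapiens, Listeria_albus, Papio_major, Picea_fluviatilis, Raphanus_fluviatilis, Saimiri_arenarius, Salmonella_major, Secale_domesticus, Staphylococcus_giganteus, Taxidea_borealis, Triticum_maculatus, Ursus_arenarius.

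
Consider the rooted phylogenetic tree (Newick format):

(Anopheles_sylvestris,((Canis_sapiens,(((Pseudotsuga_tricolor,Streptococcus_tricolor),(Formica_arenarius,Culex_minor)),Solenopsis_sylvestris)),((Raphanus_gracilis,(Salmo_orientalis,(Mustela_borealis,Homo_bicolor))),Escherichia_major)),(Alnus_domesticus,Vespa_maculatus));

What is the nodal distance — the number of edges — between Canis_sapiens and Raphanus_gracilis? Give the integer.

5

The MRCA of Canis_sapiens and Raphanus_gracilis is the node subtending ((Canis_sapiens,(((Pseudotsuga_tricolor,Streptococcus_tricolor),(Formica_arenarius,Culex_minor)),Solenopsis_sylvestris)),((Raphanus_gracilis,(Salmo_orientalis,(Mustela_borealis,Homo_bicolor))),Escherichia_major)).
From Canis_sapiens up to that node: 2 branches. From Raphanus_gracilis up to the same node: 3 branches. Total: 2 + 3 = 5.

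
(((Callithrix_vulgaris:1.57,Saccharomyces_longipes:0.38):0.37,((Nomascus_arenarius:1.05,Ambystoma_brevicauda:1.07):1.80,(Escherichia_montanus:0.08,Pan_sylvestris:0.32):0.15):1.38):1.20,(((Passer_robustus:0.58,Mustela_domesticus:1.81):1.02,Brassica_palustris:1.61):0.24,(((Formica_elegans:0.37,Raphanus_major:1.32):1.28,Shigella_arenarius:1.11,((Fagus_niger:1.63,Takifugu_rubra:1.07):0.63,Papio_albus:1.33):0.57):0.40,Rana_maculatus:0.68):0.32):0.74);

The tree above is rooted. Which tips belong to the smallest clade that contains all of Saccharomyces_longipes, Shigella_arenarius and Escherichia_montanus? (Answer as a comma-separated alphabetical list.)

Tracing Saccharomyces_longipes: it sits inside (Callithrix_vulgaris,Saccharomyces_longipes).
Tracing Shigella_arenarius: it sits inside ((Formica_elegans,Raphanus_major),Shigella_arenarius,((Fagus_niger,Takifugu_rubra),Papio_albus)).
Tracing Escherichia_montanus: it sits inside (Escherichia_montanus,Pan_sylvestris).
The smallest clade enclosing all 3 is the whole tree (their MRCA is the root), so the answer is all 16 tips in alphabetical order.

Ambystoma_brevicauda, Brassica_palustris, Callithrix_vulgaris, Escherichia_montanus, Fagus_niger, Formica_elegans, Mustela_domesticus, Nomascus_arenarius, Pan_sylvestris, Papio_albus, Passer_robustus, Rana_maculatus, Raphanus_major, Saccharomyces_longipes, Shigella_arenarius, Takifugu_rubra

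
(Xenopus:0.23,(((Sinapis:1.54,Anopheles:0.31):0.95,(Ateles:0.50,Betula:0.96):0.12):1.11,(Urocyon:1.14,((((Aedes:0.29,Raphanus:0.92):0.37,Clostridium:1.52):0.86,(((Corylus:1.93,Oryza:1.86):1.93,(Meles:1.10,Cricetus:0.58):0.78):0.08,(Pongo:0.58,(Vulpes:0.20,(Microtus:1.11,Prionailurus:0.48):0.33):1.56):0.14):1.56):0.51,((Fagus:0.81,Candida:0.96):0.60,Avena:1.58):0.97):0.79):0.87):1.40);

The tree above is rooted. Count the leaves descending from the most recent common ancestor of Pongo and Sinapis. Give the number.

The MRCA of Pongo and Sinapis is the node subtending (((Sinapis,Anopheles),(Ateles,Betula)),(Urocyon,((((Aedes,Raphanus),Clostridium),(((Corylus,Oryza),(Meles,Cricetus)),(Pongo,(Vulpes,(Microtus,Prionailurus))))),((Fagus,Candida),Avena)))).
That clade contains 19 terminal taxa: Aedes, Anopheles, Ateles, Avena, Betula, Candida, Clostridium, Corylus, Cricetus, Fagus, Meles, Microtus, Oryza, Pongo, Prionailurus, Raphanus, Sinapis, Urocyon, Vulpes.

19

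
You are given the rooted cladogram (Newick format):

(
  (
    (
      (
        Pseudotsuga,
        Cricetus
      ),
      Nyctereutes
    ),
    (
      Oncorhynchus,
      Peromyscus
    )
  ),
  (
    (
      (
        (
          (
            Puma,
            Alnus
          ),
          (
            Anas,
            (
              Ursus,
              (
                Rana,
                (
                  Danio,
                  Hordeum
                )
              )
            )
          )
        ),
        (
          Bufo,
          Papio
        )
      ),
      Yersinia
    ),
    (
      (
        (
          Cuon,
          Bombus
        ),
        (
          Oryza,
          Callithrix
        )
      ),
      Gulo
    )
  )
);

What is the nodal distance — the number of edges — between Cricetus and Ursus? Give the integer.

11

The MRCA of Cricetus and Ursus is the root of the tree.
From Cricetus up to that node: 4 branches. From Ursus up to the same node: 7 branches. Total: 4 + 7 = 11.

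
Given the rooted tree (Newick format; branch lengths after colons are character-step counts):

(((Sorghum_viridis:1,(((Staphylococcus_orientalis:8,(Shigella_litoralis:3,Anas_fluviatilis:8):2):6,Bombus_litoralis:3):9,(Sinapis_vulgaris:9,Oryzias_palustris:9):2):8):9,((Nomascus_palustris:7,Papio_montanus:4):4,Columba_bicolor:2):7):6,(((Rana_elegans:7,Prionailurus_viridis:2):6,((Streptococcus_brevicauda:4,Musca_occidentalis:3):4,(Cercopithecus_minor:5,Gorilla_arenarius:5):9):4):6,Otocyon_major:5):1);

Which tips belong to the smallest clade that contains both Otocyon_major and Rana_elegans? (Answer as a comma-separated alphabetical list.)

Tracing Otocyon_major: it sits inside (((Rana_elegans,Prionailurus_viridis),((Streptococcus_brevicauda,Musca_occidentalis),(Cercopithecus_minor,Gorilla_arenarius))),Otocyon_major).
Tracing Rana_elegans: it sits inside (Rana_elegans,Prionailurus_viridis).
The smallest clade enclosing both is (((Rana_elegans,Prionailurus_viridis),((Streptococcus_brevicauda,Musca_occidentalis),(Cercopithecus_minor,Gorilla_arenarius))),Otocyon_major); the answer is its 7 terminal taxa in alphabetical order.

Cercopithecus_minor, Gorilla_arenarius, Musca_occidentalis, Otocyon_major, Prionailurus_viridis, Rana_elegans, Streptococcus_brevicauda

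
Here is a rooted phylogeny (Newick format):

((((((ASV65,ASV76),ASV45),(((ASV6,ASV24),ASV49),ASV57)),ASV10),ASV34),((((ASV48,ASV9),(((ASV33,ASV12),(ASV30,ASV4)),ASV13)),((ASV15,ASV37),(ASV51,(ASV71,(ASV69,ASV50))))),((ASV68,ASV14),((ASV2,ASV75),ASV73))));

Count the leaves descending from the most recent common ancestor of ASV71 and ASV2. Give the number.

18

The MRCA of ASV71 and ASV2 is the node subtending ((((ASV48,ASV9),(((ASV33,ASV12),(ASV30,ASV4)),ASV13)),((ASV15,ASV37),(ASV51,(ASV71,(ASV69,ASV50))))),((ASV68,ASV14),((ASV2,ASV75),ASV73))).
That clade contains 18 terminal taxa: ASV12, ASV13, ASV14, ASV15, ASV2, ASV30, ASV33, ASV37, ASV4, ASV48, ASV50, ASV51, ASV68, ASV69, ASV71, ASV73, ASV75, ASV9.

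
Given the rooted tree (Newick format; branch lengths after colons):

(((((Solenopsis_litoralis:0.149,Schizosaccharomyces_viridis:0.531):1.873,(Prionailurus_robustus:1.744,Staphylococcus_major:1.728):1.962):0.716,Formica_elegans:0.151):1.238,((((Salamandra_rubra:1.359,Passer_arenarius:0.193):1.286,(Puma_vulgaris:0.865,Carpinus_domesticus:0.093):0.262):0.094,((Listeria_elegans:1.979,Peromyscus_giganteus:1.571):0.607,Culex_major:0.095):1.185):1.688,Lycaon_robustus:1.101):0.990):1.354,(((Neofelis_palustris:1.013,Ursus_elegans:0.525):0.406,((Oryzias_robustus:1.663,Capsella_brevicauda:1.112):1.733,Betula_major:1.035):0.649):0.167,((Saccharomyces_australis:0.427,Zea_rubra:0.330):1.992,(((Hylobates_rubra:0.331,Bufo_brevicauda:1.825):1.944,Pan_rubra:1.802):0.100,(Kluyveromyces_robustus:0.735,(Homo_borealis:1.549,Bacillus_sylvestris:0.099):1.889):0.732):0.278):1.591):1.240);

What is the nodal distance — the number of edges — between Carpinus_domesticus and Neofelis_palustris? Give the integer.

10

The MRCA of Carpinus_domesticus and Neofelis_palustris is the root of the tree.
From Carpinus_domesticus up to that node: 6 branches. From Neofelis_palustris up to the same node: 4 branches. Total: 6 + 4 = 10.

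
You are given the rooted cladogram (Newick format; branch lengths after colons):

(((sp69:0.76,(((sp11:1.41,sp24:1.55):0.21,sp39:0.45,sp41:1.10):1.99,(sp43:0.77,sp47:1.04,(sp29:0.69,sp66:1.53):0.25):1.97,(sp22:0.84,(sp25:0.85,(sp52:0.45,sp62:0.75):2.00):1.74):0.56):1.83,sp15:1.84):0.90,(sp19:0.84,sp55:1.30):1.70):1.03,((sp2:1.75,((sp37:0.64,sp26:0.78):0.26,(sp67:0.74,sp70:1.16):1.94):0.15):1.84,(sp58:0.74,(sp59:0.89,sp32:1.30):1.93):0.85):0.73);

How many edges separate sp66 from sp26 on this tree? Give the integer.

The MRCA of sp66 and sp26 is the root of the tree.
From sp66 up to that node: 6 branches. From sp26 up to the same node: 5 branches. Total: 6 + 5 = 11.

11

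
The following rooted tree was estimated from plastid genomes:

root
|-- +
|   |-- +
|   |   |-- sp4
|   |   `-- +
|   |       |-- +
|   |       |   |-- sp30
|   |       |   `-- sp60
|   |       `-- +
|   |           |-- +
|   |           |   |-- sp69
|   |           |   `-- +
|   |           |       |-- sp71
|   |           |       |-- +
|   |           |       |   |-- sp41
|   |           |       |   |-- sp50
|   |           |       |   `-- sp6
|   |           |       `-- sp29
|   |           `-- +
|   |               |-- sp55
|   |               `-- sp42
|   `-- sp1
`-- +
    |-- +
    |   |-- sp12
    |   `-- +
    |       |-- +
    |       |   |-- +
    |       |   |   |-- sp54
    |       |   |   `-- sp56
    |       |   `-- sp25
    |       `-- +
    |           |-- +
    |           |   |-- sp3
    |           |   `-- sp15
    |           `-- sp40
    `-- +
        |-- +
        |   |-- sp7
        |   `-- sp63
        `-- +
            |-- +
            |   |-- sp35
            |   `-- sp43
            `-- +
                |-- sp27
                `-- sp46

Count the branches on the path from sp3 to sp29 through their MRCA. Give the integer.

The MRCA of sp3 and sp29 is the root of the tree.
From sp3 up to that node: 6 branches. From sp29 up to the same node: 7 branches. Total: 6 + 7 = 13.

13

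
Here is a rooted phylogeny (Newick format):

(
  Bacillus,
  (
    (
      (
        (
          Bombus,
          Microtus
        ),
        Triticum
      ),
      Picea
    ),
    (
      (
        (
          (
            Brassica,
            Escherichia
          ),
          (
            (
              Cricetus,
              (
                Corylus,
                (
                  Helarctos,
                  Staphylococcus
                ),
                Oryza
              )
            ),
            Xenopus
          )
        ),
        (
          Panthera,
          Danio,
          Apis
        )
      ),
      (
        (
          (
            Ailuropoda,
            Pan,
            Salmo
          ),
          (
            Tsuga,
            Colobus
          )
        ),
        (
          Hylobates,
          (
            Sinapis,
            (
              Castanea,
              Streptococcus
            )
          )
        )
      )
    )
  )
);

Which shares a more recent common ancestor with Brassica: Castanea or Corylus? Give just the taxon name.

The MRCA of Brassica and Corylus subtends ((Brassica,Escherichia),((Cricetus,(Corylus,(Helarctos,Staphylococcus),Oryza)),Xenopus)) (8 taxa).
The MRCA of Brassica and Castanea subtends ((((Brassica,Escherichia),((Cricetus,(Corylus,(Helarctos,Staphylococcus),Oryza)),Xenopus)),(Panthera,Danio,Apis)),(((Ailuropoda,Pan,Salmo),(Tsuga,Colobus)),(Hylobates,(Sinapis,(Castanea,Streptococcus))))) (20 taxa).
The first is nested inside the second, so Brassica shares a more recent common ancestor with Corylus.

Corylus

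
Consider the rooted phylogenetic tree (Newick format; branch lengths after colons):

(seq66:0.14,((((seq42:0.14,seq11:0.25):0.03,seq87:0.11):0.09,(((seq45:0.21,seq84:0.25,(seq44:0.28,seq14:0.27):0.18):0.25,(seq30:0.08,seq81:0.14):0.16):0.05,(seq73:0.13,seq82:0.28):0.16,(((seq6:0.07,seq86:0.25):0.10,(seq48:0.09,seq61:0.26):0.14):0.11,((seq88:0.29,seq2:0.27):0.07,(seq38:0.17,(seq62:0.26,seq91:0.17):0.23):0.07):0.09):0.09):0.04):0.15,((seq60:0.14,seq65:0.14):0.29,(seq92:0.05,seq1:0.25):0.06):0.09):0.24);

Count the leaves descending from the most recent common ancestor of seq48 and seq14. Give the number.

17

The MRCA of seq48 and seq14 is the node subtending (((seq45,seq84,(seq44,seq14)),(seq30,seq81)),(seq73,seq82),(((seq6,seq86),(seq48,seq61)),((seq88,seq2),(seq38,(seq62,seq91))))).
That clade contains 17 terminal taxa: seq14, seq2, seq30, seq38, seq44, seq45, seq48, seq6, seq61, seq62, seq73, seq81, seq82, seq84, seq86, seq88, seq91.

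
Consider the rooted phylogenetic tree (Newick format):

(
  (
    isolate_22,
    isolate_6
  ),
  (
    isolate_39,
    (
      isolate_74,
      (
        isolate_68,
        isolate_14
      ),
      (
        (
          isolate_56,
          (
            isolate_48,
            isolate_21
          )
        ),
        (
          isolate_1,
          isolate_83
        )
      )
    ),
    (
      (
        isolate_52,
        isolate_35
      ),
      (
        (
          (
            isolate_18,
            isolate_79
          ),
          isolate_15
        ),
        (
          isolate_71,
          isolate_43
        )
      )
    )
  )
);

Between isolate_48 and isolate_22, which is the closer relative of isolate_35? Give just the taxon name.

isolate_48

The MRCA of isolate_35 and isolate_48 subtends (isolate_39,(isolate_74,(isolate_68,isolate_14),((isolate_56,(isolate_48,isolate_21)),(isolate_1,isolate_83))),((isolate_52,isolate_35),(((isolate_18,isolate_79),isolate_15),(isolate_71,isolate_43)))) (16 taxa).
The MRCA of isolate_35 and isolate_22 is the root, subtending the entire tree (18 taxa).
The first is nested inside the second, so isolate_35 shares a more recent common ancestor with isolate_48.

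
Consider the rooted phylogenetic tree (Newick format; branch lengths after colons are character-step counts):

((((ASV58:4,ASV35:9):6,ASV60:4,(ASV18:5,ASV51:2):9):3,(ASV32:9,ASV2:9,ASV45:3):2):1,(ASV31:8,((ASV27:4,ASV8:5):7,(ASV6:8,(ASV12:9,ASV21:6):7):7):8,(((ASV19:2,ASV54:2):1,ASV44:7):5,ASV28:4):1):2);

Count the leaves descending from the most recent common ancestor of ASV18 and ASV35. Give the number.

5

The MRCA of ASV18 and ASV35 is the node subtending ((ASV58,ASV35),ASV60,(ASV18,ASV51)).
That clade contains 5 terminal taxa: ASV18, ASV35, ASV51, ASV58, ASV60.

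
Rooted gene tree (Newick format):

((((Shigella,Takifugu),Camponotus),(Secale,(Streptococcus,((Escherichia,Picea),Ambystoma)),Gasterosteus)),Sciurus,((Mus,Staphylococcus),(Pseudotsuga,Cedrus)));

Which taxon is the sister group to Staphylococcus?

Mus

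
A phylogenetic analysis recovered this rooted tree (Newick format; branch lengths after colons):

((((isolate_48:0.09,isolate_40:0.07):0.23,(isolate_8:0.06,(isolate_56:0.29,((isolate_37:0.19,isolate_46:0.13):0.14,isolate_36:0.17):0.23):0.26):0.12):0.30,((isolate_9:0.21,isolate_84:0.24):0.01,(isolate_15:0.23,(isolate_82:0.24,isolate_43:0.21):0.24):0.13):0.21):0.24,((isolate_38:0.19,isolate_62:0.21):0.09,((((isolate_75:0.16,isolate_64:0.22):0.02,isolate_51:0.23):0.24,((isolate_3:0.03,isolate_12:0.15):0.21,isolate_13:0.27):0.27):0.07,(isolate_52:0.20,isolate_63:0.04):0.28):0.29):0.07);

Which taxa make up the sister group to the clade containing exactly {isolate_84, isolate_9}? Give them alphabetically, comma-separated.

The clade containing exactly {isolate_84, isolate_9} attaches to the tree at the node subtending ((isolate_9,isolate_84),(isolate_15,(isolate_82,isolate_43))).
The other lineage descending from that same node — the sister group — is (isolate_15,(isolate_82,isolate_43)); its 3 tips in alphabetical order are the answer.

isolate_15, isolate_43, isolate_82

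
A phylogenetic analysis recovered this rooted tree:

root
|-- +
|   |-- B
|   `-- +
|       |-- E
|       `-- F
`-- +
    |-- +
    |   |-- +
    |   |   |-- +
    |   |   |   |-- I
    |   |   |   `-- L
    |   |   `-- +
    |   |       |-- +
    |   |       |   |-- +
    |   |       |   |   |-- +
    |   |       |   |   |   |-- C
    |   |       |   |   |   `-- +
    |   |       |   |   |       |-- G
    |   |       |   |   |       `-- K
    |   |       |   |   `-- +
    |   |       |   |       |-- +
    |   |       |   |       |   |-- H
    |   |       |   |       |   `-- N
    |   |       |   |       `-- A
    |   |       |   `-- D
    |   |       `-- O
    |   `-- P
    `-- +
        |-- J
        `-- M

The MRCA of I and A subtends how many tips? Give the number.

10

The MRCA of I and A is the node subtending ((I,L),((((C,(G,K)),((H,N),A)),D),O)).
That clade contains 10 terminal taxa: A, C, D, G, H, I, K, L, N, O.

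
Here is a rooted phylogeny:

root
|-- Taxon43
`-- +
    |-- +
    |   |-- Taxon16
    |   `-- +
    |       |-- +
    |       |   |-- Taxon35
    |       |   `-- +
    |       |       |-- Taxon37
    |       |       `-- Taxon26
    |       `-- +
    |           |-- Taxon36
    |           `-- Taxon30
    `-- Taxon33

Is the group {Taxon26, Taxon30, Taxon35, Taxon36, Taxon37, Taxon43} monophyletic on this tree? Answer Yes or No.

No

The MRCA of the listed taxa is the root, so the smallest clade containing them is the whole tree.
That clade also contains Taxon16, Taxon33, which are not in the proposed group, so the group is not monophyletic.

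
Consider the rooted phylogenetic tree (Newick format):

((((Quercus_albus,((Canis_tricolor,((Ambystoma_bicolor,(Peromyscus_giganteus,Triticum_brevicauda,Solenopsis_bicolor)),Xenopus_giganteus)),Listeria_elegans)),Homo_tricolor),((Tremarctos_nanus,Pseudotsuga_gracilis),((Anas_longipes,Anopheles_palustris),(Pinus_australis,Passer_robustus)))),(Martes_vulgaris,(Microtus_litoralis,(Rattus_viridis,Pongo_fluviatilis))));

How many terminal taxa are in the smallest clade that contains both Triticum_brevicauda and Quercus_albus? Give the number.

8

The MRCA of Triticum_brevicauda and Quercus_albus is the node subtending (Quercus_albus,((Canis_tricolor,((Ambystoma_bicolor,(Peromyscus_giganteus,Triticum_brevicauda,Solenopsis_bicolor)),Xenopus_giganteus)),Listeria_elegans)).
That clade contains 8 terminal taxa: Ambystoma_bicolor, Canis_tricolor, Listeria_elegans, Peromyscus_giganteus, Quercus_albus, Solenopsis_bicolor, Triticum_brevicauda, Xenopus_giganteus.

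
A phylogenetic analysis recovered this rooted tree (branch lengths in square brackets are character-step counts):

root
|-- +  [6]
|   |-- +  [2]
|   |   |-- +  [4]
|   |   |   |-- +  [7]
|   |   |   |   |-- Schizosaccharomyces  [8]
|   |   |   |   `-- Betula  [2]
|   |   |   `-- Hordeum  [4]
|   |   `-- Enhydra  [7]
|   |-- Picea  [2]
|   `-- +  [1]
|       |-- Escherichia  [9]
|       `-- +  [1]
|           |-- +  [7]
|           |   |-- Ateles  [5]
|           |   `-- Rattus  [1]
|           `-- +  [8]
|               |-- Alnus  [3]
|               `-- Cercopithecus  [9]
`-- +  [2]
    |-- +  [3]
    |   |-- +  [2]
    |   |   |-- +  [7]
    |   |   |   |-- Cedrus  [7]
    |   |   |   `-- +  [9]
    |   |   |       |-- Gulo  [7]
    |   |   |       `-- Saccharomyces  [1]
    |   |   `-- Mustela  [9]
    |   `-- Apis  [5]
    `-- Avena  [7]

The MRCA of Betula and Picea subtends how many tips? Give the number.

10

The MRCA of Betula and Picea is the node subtending ((((Schizosaccharomyces,Betula),Hordeum),Enhydra),Picea,(Escherichia,((Ateles,Rattus),(Alnus,Cercopithecus)))).
That clade contains 10 terminal taxa: Alnus, Ateles, Betula, Cercopithecus, Enhydra, Escherichia, Hordeum, Picea, Rattus, Schizosaccharomyces.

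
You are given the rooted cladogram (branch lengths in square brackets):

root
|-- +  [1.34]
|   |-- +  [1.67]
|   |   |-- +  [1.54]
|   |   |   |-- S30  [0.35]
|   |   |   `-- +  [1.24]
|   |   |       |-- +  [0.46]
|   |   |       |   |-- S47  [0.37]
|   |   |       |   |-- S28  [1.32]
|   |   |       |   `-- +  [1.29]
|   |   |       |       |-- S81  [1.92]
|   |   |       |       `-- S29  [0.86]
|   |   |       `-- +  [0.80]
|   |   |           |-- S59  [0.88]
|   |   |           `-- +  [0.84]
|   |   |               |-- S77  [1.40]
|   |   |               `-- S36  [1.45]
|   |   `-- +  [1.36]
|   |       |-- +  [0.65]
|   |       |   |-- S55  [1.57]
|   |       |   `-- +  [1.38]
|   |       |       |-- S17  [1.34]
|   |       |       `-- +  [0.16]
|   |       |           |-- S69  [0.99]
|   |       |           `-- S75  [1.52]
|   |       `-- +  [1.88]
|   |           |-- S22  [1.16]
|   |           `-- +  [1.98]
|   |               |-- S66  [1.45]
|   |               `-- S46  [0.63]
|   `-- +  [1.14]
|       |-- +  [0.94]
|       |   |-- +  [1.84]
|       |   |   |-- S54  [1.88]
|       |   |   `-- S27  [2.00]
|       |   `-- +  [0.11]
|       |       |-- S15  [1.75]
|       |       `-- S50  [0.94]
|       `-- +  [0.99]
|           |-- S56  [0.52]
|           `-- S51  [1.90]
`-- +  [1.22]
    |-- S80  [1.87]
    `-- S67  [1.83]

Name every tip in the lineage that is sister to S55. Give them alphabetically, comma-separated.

S17, S69, S75

S55 attaches to the tree at the node subtending (S55,(S17,(S69,S75))).
The other lineage descending from that same node — the sister group — is (S17,(S69,S75)); its 3 tips in alphabetical order are the answer.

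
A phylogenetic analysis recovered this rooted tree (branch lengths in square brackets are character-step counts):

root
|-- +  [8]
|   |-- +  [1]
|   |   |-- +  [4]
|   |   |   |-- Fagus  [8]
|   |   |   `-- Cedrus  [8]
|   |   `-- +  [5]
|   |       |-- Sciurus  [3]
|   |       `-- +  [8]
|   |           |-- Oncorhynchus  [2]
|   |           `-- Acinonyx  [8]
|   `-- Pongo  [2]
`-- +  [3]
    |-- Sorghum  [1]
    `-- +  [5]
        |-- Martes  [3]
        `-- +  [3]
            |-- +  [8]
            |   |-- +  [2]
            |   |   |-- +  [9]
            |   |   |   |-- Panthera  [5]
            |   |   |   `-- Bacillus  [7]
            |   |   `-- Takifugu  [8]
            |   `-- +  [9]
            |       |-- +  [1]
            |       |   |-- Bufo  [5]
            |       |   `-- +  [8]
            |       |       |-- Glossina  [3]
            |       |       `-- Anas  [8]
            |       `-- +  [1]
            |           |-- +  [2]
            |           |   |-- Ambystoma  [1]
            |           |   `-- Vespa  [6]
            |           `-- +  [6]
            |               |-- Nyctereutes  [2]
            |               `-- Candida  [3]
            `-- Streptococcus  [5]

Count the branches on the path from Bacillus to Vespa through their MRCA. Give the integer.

The MRCA of Bacillus and Vespa is the node subtending (((Panthera,Bacillus),Takifugu),((Bufo,(Glossina,Anas)),((Ambystoma,Vespa),(Nyctereutes,Candida)))).
From Bacillus up to that node: 3 branches. From Vespa up to the same node: 4 branches. Total: 3 + 4 = 7.

7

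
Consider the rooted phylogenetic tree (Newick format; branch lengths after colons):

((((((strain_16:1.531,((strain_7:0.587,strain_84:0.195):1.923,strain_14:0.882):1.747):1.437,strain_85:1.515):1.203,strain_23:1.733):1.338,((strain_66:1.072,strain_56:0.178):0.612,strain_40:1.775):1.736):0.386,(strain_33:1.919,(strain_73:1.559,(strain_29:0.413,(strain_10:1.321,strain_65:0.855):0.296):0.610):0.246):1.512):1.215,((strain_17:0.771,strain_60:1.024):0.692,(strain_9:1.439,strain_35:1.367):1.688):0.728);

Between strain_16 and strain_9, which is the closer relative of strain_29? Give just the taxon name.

strain_16

The MRCA of strain_29 and strain_16 subtends (((((strain_16,((strain_7,strain_84),strain_14)),strain_85),strain_23),((strain_66,strain_56),strain_40)),(strain_33,(strain_73,(strain_29,(strain_10,strain_65))))) (14 taxa).
The MRCA of strain_29 and strain_9 is the root, subtending the entire tree (18 taxa).
The first is nested inside the second, so strain_29 shares a more recent common ancestor with strain_16.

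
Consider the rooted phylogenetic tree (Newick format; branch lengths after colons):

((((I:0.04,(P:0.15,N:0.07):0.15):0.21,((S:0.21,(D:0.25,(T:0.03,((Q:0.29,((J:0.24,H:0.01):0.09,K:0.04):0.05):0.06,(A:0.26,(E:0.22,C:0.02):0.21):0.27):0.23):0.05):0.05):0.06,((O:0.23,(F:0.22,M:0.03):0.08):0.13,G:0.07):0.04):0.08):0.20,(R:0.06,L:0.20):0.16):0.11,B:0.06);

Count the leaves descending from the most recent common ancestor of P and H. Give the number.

The MRCA of P and H is the node subtending ((I,(P,N)),((S,(D,(T,((Q,((J,H),K)),(A,(E,C)))))),((O,(F,M)),G))).
That clade contains 17 terminal taxa: A, C, D, E, F, G, H, I, J, K, M, N, O, P, Q, S, T.

17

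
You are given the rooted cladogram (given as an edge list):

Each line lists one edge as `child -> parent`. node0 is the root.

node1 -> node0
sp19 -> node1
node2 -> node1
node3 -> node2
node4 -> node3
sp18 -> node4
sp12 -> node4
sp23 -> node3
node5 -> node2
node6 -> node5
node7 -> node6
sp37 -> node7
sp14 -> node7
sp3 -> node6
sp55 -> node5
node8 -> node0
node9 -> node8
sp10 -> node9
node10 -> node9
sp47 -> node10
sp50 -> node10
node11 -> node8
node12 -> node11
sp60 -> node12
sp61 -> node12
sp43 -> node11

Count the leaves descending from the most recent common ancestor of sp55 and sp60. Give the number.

The MRCA of sp55 and sp60 is the root, so the clade is the entire tree.
That clade contains 14 terminal taxa: sp10, sp12, sp14, sp18, sp19, sp23, sp3, sp37, sp43, sp47, sp50, sp55, sp60, sp61.

14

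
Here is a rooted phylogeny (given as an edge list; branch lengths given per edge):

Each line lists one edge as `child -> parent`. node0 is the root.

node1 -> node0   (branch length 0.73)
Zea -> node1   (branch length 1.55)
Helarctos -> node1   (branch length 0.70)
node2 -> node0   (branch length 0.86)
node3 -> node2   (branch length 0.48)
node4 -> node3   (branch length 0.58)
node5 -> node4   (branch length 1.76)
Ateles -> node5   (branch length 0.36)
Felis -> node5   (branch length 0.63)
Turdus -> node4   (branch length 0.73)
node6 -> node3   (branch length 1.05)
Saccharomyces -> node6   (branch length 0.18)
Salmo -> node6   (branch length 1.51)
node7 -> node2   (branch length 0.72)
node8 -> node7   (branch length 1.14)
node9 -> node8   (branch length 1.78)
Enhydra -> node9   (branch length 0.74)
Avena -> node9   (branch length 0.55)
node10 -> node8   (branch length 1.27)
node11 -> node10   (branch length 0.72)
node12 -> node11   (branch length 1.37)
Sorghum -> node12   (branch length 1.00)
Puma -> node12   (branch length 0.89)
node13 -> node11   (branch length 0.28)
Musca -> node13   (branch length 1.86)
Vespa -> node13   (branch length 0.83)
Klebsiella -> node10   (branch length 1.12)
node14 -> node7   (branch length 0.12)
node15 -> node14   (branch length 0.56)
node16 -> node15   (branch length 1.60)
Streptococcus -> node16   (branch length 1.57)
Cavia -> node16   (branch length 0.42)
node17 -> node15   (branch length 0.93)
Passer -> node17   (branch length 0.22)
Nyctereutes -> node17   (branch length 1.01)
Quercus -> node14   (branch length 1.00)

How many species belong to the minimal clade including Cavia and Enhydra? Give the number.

The MRCA of Cavia and Enhydra is the node subtending (((Enhydra,Avena),(((Sorghum,Puma),(Musca,Vespa)),Klebsiella)),(((Streptococcus,Cavia),(Passer,Nyctereutes)),Quercus)).
That clade contains 12 terminal taxa: Avena, Cavia, Enhydra, Klebsiella, Musca, Nyctereutes, Passer, Puma, Quercus, Sorghum, Streptococcus, Vespa.

12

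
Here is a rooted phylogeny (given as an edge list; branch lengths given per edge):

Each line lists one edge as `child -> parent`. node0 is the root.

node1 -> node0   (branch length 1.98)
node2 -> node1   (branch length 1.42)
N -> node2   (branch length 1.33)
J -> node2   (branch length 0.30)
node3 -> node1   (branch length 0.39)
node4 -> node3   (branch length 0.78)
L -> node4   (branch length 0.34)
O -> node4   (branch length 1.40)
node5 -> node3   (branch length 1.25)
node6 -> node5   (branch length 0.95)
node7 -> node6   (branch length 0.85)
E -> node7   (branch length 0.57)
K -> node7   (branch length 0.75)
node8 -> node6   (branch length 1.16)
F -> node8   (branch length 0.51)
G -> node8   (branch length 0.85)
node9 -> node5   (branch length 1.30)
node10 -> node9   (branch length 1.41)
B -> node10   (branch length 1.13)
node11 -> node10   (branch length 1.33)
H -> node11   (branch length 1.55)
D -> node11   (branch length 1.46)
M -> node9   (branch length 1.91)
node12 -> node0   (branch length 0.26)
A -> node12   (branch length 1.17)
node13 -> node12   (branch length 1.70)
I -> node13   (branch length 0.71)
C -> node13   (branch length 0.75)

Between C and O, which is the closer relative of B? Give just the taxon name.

O

The MRCA of B and O subtends ((L,O),(((E,K),(F,G)),((B,(H,D)),M))) (10 taxa).
The MRCA of B and C is the root, subtending the entire tree (15 taxa).
The first is nested inside the second, so B shares a more recent common ancestor with O.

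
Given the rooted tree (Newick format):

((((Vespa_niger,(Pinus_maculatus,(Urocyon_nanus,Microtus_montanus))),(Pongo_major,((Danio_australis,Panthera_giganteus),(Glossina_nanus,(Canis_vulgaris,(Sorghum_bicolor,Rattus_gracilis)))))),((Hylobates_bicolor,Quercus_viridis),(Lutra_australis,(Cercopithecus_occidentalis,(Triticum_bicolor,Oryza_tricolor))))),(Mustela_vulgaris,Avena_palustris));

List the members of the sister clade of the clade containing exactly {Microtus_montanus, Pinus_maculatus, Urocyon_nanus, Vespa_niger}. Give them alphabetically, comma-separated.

The clade containing exactly {Microtus_montanus, Pinus_maculatus, Urocyon_nanus, Vespa_niger} attaches to the tree at the node subtending ((Vespa_niger,(Pinus_maculatus,(Urocyon_nanus,Microtus_montanus))),(Pongo_major,((Danio_australis,Panthera_giganteus),(Glossina_nanus,(Canis_vulgaris,(Sorghum_bicolor,Rattus_gracilis)))))).
The other lineage descending from that same node — the sister group — is (Pongo_major,((Danio_australis,Panthera_giganteus),(Glossina_nanus,(Canis_vulgaris,(Sorghum_bicolor,Rattus_gracilis))))); its 7 tips in alphabetical order are the answer.

Canis_vulgaris, Danio_australis, Glossina_nanus, Panthera_giganteus, Pongo_major, Rattus_gracilis, Sorghum_bicolor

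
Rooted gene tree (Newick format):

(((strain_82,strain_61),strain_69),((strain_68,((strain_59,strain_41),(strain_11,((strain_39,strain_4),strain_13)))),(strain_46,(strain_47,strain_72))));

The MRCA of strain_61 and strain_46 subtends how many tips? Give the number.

The MRCA of strain_61 and strain_46 is the root, so the clade is the entire tree.
That clade contains 13 terminal taxa: strain_11, strain_13, strain_39, strain_4, strain_41, strain_46, strain_47, strain_59, strain_61, strain_68, strain_69, strain_72, strain_82.

13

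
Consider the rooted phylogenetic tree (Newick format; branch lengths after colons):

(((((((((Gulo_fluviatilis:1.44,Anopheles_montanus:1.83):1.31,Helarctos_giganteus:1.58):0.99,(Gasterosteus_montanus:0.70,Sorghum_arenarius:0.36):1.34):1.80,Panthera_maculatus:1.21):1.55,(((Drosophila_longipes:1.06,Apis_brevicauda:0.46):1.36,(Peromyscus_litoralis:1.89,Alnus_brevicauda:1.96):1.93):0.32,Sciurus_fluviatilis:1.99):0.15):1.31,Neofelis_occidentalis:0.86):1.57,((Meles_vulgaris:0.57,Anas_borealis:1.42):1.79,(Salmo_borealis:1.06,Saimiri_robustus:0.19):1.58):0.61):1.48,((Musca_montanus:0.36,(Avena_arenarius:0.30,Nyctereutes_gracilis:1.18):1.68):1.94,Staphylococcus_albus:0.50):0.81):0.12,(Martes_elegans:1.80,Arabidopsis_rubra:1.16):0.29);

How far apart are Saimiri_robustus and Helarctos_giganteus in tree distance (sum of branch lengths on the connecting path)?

11.18

The path runs Saimiri_robustus → … → MRCA → … → Helarctos_giganteus; the MRCA is the node subtending (((((((Gulo_fluviatilis,Anopheles_montanus),Helarctos_giganteus),(Gasterosteus_montanus,Sorghum_arenarius)),Panthera_maculatus),(((Drosophila_longipes,Apis_brevicauda),(Peromyscus_litoralis,Alnus_brevicauda)),Sciurus_fluviatilis)),Neofelis_occidentalis),((Meles_vulgaris,Anas_borealis),(Salmo_borealis,Saimiri_robustus))).
Branch lengths along that path: 0.19 + 1.58 + 0.61 + 1.57 + 1.31 + 1.55 + 1.80 + 0.99 + 1.58 = 11.18.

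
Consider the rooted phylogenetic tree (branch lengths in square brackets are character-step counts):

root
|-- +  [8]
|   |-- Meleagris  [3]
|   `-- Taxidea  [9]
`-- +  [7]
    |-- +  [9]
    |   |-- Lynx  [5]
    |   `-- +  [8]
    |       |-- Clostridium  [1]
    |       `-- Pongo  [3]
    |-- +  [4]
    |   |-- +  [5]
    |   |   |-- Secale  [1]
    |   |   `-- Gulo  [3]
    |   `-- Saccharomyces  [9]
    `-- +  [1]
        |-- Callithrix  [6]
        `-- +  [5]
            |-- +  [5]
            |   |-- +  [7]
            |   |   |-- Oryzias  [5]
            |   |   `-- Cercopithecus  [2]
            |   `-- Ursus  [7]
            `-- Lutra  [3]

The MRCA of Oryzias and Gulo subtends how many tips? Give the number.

11

The MRCA of Oryzias and Gulo is the node subtending ((Lynx,(Clostridium,Pongo)),((Secale,Gulo),Saccharomyces),(Callithrix,(((Oryzias,Cercopithecus),Ursus),Lutra))).
That clade contains 11 terminal taxa: Callithrix, Cercopithecus, Clostridium, Gulo, Lutra, Lynx, Oryzias, Pongo, Saccharomyces, Secale, Ursus.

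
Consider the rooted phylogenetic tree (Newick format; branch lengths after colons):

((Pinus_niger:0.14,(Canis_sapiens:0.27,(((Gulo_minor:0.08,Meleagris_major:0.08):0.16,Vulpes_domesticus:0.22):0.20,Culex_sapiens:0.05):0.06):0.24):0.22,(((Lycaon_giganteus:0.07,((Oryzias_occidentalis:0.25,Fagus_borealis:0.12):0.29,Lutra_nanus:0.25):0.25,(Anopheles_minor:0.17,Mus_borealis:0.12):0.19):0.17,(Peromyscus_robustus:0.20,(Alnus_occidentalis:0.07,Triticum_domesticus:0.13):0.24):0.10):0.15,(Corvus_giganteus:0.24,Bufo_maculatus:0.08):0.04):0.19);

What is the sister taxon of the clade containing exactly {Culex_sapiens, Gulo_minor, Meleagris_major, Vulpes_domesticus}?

Canis_sapiens

The clade containing exactly {Culex_sapiens, Gulo_minor, Meleagris_major, Vulpes_domesticus} attaches to the tree at the node subtending (Canis_sapiens,(((Gulo_minor,Meleagris_major),Vulpes_domesticus),Culex_sapiens)).
The other lineage descending from that same node — the sister group — is the single tip Canis_sapiens.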